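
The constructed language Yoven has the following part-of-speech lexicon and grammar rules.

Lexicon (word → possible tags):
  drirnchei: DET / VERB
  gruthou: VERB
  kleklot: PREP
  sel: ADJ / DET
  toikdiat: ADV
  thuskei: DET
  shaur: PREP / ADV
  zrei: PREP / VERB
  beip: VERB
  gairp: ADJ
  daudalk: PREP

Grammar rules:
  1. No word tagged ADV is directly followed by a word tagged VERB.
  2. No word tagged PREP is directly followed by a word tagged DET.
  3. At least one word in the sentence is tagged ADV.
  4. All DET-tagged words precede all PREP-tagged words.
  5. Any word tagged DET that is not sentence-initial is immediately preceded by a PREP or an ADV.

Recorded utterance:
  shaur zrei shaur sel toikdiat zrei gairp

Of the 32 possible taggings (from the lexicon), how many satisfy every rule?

6

Candidates per position — 1:shaur {PREP,ADV}; 2:zrei {PREP,VERB}; 3:shaur {PREP,ADV}; 4:sel {ADJ,DET}; 5:toikdiat {ADV}; 6:zrei {PREP,VERB}; 7:gairp {ADJ}.
There are 32 candidate sequences in total.
Checking each against the rules leaves 6 sequences.
Count = 6.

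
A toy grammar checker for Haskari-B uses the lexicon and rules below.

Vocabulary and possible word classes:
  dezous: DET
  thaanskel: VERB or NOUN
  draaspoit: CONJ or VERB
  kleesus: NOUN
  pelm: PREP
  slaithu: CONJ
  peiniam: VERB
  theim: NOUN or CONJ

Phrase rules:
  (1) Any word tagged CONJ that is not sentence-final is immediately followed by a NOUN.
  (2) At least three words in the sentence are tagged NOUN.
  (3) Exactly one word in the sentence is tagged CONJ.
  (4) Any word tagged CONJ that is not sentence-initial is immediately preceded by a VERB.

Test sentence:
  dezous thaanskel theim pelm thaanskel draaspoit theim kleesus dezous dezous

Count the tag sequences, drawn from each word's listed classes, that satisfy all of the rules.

5

Candidates per position — 1:dezous {DET}; 2:thaanskel {VERB,NOUN}; 3:theim {NOUN,CONJ}; 4:pelm {PREP}; 5:thaanskel {VERB,NOUN}; 6:draaspoit {CONJ,VERB}; 7:theim {NOUN,CONJ}; 8:kleesus {NOUN}; 9:dezous {DET}; 10:dezous {DET}.
There are 32 candidate sequences in total.
The sequences that satisfy every rule: DET VERB NOUN PREP VERB CONJ NOUN NOUN DET DET; DET VERB NOUN PREP NOUN VERB CONJ NOUN DET DET; DET NOUN NOUN PREP VERB CONJ NOUN NOUN DET DET; DET NOUN NOUN PREP VERB VERB CONJ NOUN DET DET; DET NOUN NOUN PREP NOUN VERB CONJ NOUN DET DET.
Count = 5.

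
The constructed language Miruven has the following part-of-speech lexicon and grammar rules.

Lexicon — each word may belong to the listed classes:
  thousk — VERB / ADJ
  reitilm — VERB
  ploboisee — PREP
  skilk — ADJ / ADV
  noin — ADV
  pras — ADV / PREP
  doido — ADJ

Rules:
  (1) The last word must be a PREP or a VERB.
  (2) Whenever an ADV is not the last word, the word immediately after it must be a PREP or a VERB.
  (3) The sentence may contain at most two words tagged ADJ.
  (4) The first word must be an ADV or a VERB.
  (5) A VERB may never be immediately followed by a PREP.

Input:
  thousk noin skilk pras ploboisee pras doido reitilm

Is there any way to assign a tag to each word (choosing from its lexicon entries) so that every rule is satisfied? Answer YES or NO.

Candidates per position — 1:thousk {VERB,ADJ}; 2:noin {ADV}; 3:skilk {ADJ,ADV}; 4:pras {ADV,PREP}; 5:ploboisee {PREP}; 6:pras {ADV,PREP}; 7:doido {ADJ}; 8:reitilm {VERB}.
Rule 2 cannot be satisfied by any choice of tags from the lexicon.
So there is no consistent tagging.

NO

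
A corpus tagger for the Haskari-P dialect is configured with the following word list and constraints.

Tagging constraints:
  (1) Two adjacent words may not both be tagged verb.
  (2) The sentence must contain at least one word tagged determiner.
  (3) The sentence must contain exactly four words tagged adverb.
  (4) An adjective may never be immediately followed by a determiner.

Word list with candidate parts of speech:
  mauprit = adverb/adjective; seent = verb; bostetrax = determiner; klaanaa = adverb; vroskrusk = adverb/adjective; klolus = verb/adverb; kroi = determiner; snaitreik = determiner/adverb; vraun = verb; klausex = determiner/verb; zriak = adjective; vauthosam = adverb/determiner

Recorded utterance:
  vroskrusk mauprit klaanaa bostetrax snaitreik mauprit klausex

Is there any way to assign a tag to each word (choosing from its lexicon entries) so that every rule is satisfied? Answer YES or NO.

Candidates per position — 1:vroskrusk {adverb,adjective}; 2:mauprit {adverb,adjective}; 3:klaanaa {adverb}; 4:bostetrax {determiner}; 5:snaitreik {determiner,adverb}; 6:mauprit {adverb,adjective}; 7:klausex {determiner,verb}.
One satisfying assignment: adjective adverb adverb determiner adverb adverb determiner.
Verifying each rule — rule 1 ok; rule 2 ok; rule 3 ok; rule 4 ok.

YES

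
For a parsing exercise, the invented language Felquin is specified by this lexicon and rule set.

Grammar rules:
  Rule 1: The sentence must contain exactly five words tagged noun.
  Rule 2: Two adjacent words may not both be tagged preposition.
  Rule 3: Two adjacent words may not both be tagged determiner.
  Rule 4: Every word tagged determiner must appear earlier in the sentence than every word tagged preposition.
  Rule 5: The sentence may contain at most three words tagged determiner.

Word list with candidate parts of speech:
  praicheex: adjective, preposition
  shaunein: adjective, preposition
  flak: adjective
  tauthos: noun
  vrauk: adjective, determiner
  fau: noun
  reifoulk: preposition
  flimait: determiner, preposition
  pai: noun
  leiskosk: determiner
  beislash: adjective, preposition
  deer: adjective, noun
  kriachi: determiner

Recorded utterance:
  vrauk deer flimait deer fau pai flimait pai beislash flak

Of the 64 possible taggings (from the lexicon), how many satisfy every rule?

Candidates per position — 1:vrauk {adjective,determiner}; 2:deer {adjective,noun}; 3:flimait {determiner,preposition}; 4:deer {adjective,noun}; 5:fau {noun}; 6:pai {noun}; 7:flimait {determiner,preposition}; 8:pai {noun}; 9:beislash {adjective,preposition}; 10:flak {adjective}.
There are 64 candidate sequences in total.
Checking each against the rules leaves 12 sequences.
Count = 12.

12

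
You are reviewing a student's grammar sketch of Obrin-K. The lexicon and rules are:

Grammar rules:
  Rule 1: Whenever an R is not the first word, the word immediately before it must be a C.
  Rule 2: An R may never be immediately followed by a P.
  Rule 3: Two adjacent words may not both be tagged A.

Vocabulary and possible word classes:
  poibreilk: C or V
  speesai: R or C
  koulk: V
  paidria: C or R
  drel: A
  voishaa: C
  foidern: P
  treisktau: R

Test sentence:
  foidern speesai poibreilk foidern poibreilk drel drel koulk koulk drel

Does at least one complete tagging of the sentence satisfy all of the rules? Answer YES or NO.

NO

Candidates per position — 1:foidern {P}; 2:speesai {R,C}; 3:poibreilk {C,V}; 4:foidern {P}; 5:poibreilk {C,V}; 6:drel {A}; 7:drel {A}; 8:koulk {V}; 9:koulk {V}; 10:drel {A}.
Rule 3 cannot be satisfied by any choice of tags from the lexicon.
So there is no consistent tagging.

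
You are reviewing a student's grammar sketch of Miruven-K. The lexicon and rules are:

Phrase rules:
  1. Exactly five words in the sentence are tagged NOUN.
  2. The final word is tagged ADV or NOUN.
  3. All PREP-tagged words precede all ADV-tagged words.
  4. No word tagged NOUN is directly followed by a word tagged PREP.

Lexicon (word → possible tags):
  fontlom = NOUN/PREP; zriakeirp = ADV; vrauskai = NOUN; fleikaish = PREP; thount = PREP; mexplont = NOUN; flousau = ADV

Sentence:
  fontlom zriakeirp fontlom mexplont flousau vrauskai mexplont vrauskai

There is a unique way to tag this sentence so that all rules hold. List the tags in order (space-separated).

PREP ADV NOUN NOUN ADV NOUN NOUN NOUN

Candidates per position — 1:fontlom {NOUN,PREP}; 2:zriakeirp {ADV}; 3:fontlom {NOUN,PREP}; 4:mexplont {NOUN}; 5:flousau {ADV}; 6:vrauskai {NOUN}; 7:mexplont {NOUN}; 8:vrauskai {NOUN}.
At position 3, choosing PREP makes rule 3 impossible to satisfy; hence NOUN.
At position 1, choosing NOUN makes rule 1 impossible to satisfy; hence PREP.
The unique satisfying tagging is: PREP ADV NOUN NOUN ADV NOUN NOUN NOUN.
Checking: rule 1 ok; rule 2 ok; rule 3 ok; rule 4 ok.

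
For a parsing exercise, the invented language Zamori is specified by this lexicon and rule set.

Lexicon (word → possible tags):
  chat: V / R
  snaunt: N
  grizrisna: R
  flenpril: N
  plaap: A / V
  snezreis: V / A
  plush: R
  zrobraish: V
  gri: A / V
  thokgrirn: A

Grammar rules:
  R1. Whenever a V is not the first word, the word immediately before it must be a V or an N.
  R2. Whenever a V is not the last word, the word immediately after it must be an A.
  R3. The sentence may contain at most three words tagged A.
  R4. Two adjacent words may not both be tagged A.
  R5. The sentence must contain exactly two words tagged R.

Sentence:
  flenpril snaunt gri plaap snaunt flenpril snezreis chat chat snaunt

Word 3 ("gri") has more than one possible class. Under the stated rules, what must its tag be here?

V

Candidates per position — 1:flenpril {N}; 2:snaunt {N}; 3:gri {A,V}; 4:plaap {A,V}; 5:snaunt {N}; 6:flenpril {N}; 7:snezreis {V,A}; 8:chat {V,R}; 9:chat {V,R}; 10:snaunt {N}.
Word 4 cannot be V — rule 2 would then fail for every completion. It is A.
Word 7 cannot be V — rule 2 would then fail for every completion. It is A.
Word 8 cannot be V — rule 1 would then fail for every completion. It is R.
Word 9 cannot be V — rule 1 would then fail for every completion. It is R.
Word 3 cannot be A — rule 4 would then fail for every completion. It is V.
The unique satisfying tagging is: N N V A N N A R R N.
Checking: rule 1 satisfied; rule 2 satisfied; rule 3 satisfied; rule 4 satisfied; rule 5 satisfied.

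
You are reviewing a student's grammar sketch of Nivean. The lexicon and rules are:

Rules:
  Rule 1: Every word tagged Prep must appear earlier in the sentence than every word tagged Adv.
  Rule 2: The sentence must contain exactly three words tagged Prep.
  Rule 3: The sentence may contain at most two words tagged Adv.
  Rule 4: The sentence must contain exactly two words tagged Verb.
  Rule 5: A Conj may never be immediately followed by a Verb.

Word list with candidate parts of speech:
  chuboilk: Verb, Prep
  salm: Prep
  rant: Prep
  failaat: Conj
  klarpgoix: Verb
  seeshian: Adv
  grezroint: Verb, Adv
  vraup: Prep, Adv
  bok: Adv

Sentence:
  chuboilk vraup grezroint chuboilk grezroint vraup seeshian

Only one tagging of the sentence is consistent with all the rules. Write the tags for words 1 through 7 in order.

Candidates per position — 1:chuboilk {Verb,Prep}; 2:vraup {Prep,Adv}; 3:grezroint {Verb,Adv}; 4:chuboilk {Verb,Prep}; 5:grezroint {Verb,Adv}; 6:vraup {Prep,Adv}; 7:seeshian {Adv}.
The remaining ambiguous positions (1, 2, 3, 4, 5, 6) are resolved jointly — only one combination satisfies every rule.
That leaves exactly one tagging: Prep Prep Verb Prep Verb Adv Adv.
Verifying each rule — rule 1 holds; rule 2 holds; rule 3 holds; rule 4 holds; rule 5 holds.

Prep Prep Verb Prep Verb Adv Adv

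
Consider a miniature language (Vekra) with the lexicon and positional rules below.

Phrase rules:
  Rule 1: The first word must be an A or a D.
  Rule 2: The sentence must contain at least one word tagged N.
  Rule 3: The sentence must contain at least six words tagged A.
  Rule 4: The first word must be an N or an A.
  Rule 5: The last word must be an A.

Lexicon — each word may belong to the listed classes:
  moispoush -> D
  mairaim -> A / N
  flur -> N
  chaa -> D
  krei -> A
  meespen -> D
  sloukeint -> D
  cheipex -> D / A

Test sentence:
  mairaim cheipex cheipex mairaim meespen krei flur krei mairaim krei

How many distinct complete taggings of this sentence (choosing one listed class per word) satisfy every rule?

Candidates per position — 1:mairaim {A,N}; 2:cheipex {D,A}; 3:cheipex {D,A}; 4:mairaim {A,N}; 5:meespen {D}; 6:krei {A}; 7:flur {N}; 8:krei {A}; 9:mairaim {A,N}; 10:krei {A}.
There are 32 candidate sequences in total.
Checking each against the rules leaves 11 sequences.
Count = 11.

11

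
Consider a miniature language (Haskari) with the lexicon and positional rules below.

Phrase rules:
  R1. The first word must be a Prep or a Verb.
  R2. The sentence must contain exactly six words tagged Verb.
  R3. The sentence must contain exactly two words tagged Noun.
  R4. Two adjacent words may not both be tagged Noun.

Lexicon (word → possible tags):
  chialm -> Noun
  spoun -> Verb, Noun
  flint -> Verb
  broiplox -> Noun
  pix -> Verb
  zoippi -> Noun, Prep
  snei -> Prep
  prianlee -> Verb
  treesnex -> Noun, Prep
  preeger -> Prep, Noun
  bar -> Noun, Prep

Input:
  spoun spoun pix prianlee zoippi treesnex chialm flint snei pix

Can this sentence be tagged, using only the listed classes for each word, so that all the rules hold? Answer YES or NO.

YES

Candidates per position — 1:spoun {Verb,Noun}; 2:spoun {Verb,Noun}; 3:pix {Verb}; 4:prianlee {Verb}; 5:zoippi {Noun,Prep}; 6:treesnex {Noun,Prep}; 7:chialm {Noun}; 8:flint {Verb}; 9:snei {Prep}; 10:pix {Verb}.
One satisfying assignment: Verb Verb Verb Verb Noun Prep Noun Verb Prep Verb.
Check: rule 1 ✓; rule 2 ✓; rule 3 ✓; rule 4 ✓.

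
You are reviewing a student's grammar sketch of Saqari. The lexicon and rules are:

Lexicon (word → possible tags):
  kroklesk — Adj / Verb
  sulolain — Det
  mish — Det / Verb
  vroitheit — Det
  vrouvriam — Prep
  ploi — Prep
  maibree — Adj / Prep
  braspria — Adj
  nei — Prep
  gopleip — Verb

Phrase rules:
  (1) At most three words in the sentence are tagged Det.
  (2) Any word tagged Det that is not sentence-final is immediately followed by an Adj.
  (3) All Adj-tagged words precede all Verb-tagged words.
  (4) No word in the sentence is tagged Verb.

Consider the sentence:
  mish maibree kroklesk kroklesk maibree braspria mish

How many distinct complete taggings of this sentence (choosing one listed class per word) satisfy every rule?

Candidates per position — 1:mish {Det,Verb}; 2:maibree {Adj,Prep}; 3:kroklesk {Adj,Verb}; 4:kroklesk {Adj,Verb}; 5:maibree {Adj,Prep}; 6:braspria {Adj}; 7:mish {Det,Verb}.
There are 64 candidate sequences in total.
The sequences that satisfy every rule: Det Adj Adj Adj Adj Adj Det; Det Adj Adj Adj Prep Adj Det.
Count = 2.

2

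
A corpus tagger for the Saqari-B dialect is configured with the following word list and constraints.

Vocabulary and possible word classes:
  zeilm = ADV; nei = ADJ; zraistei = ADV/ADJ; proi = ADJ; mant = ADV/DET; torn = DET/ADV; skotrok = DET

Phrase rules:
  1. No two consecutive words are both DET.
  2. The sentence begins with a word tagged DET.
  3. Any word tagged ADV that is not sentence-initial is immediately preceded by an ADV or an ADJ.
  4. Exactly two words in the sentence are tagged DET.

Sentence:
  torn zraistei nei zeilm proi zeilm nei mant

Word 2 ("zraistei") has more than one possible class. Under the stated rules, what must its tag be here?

ADJ

Candidates per position — 1:torn {DET,ADV}; 2:zraistei {ADV,ADJ}; 3:nei {ADJ}; 4:zeilm {ADV}; 5:proi {ADJ}; 6:zeilm {ADV}; 7:nei {ADJ}; 8:mant {ADV,DET}.
At position 1, choosing ADV makes rule 2 impossible to satisfy; hence DET.
At position 2, choosing ADV makes rule 3 impossible to satisfy; hence ADJ.
At position 8, choosing ADV makes rule 4 impossible to satisfy; hence DET.
The unique satisfying tagging is: DET ADJ ADJ ADV ADJ ADV ADJ DET.
Checking: rule 1 satisfied; rule 2 satisfied; rule 3 satisfied; rule 4 satisfied.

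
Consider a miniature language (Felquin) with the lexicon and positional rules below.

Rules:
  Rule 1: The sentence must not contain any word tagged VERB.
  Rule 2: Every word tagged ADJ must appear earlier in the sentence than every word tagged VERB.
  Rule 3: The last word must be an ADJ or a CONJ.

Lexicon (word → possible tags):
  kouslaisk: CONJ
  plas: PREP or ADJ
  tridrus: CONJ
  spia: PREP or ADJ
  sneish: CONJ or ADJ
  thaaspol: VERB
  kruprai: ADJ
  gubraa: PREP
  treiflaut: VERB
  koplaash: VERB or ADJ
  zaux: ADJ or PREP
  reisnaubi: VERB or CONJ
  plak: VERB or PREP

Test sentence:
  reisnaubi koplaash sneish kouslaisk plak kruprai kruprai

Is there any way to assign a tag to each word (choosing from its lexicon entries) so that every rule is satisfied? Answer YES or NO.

YES

Candidates per position — 1:reisnaubi {VERB,CONJ}; 2:koplaash {VERB,ADJ}; 3:sneish {CONJ,ADJ}; 4:kouslaisk {CONJ}; 5:plak {VERB,PREP}; 6:kruprai {ADJ}; 7:kruprai {ADJ}.
One satisfying assignment: CONJ ADJ CONJ CONJ PREP ADJ ADJ.
Check: rule 1 satisfied; rule 2 satisfied; rule 3 satisfied.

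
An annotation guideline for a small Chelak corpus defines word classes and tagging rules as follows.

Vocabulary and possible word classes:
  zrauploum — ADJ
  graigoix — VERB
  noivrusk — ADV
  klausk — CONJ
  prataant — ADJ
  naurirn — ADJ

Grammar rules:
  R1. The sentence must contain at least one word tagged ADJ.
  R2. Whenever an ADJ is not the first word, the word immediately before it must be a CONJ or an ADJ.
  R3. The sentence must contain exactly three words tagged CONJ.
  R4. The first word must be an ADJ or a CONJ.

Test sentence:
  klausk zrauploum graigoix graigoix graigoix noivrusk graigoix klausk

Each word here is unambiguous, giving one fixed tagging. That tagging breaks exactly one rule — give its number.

Fixed tagging: CONJ ADJ VERB VERB VERB ADV VERB CONJ.
Checking each rule: R1 ok, R2 ok, R3 fails, R4 ok.
Only rule 3 fails.

3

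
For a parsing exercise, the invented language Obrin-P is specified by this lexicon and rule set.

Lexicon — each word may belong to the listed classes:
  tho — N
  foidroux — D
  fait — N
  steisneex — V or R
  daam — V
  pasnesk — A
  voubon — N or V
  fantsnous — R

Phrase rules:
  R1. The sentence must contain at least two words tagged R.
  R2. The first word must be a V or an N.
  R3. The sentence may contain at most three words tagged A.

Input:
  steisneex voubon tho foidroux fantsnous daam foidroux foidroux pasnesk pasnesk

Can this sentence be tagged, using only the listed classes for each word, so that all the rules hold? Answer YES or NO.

Candidates per position — 1:steisneex {V,R}; 2:voubon {N,V}; 3:tho {N}; 4:foidroux {D}; 5:fantsnous {R}; 6:daam {V}; 7:foidroux {D}; 8:foidroux {D}; 9:pasnesk {A}; 10:pasnesk {A}.
Every candidate sequence violates at least one rule; no consistent tagging exists.

NO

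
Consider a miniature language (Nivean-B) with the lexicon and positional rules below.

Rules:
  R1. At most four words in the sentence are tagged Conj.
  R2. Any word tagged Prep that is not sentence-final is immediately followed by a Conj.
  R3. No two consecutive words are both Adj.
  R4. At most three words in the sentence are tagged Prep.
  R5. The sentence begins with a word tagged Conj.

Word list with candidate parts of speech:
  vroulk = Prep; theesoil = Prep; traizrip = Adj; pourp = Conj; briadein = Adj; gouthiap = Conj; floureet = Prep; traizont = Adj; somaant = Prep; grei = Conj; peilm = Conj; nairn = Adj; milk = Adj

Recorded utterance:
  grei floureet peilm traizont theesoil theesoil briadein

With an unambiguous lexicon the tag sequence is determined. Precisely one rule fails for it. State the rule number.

Fixed tagging: Conj Prep Conj Adj Prep Prep Adj.
Rule check: R1 ✓, R2 ✗, R3 ✓, R4 ✓, R5 ✓.
Only rule 2 fails.

2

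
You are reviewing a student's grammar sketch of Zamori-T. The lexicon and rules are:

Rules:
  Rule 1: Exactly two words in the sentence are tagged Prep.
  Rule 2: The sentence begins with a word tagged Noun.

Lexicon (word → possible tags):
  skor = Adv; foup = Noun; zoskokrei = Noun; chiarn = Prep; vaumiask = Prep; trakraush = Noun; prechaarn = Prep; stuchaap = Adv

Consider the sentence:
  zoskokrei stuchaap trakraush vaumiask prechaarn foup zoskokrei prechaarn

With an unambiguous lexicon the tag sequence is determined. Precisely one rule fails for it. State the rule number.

Fixed tagging: Noun Adv Noun Prep Prep Noun Noun Prep.
Rule check: R1 violated, R2 holds.
Only rule 1 fails.

1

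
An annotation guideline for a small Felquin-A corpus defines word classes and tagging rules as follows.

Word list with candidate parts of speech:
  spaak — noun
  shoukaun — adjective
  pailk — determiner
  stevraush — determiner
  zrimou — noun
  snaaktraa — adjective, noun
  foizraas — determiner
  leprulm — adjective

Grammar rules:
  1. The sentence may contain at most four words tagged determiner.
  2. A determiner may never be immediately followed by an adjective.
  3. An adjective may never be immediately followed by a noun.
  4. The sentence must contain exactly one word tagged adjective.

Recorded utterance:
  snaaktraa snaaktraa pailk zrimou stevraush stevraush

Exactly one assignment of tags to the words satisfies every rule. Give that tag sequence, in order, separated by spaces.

Candidates per position — 1:snaaktraa {adjective,noun}; 2:snaaktraa {adjective,noun}; 3:pailk {determiner}; 4:zrimou {noun}; 5:stevraush {determiner}; 6:stevraush {determiner}.
The remaining ambiguous positions (1, 2) are resolved jointly — only one combination satisfies every rule.
So the tagging must be: noun adjective determiner noun determiner determiner.
Checking: rule 1 holds; rule 2 holds; rule 3 holds; rule 4 holds.

noun adjective determiner noun determiner determiner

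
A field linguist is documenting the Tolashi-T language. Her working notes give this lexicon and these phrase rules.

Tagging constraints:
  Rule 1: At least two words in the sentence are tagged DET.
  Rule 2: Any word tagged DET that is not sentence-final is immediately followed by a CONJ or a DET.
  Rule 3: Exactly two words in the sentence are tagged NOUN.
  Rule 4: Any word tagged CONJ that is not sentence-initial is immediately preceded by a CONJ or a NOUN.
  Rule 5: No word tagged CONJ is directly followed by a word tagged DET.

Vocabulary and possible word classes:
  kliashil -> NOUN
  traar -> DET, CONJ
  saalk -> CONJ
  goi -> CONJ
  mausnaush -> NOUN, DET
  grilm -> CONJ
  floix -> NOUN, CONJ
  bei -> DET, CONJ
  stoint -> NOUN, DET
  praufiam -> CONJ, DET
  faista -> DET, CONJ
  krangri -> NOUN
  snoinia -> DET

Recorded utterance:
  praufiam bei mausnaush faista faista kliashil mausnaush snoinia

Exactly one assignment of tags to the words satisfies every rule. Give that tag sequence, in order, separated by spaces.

CONJ CONJ NOUN CONJ CONJ NOUN DET DET

Candidates per position — 1:praufiam {CONJ,DET}; 2:bei {DET,CONJ}; 3:mausnaush {NOUN,DET}; 4:faista {DET,CONJ}; 5:faista {DET,CONJ}; 6:kliashil {NOUN}; 7:mausnaush {NOUN,DET}; 8:snoinia {DET}.
If word 5 were DET, no tagging could satisfy rule 2; so word 5 is CONJ.
If word 3 were DET, no tagging could satisfy rule 4; so word 3 is NOUN.
If word 4 were DET, no tagging could satisfy rule 4; so word 4 is CONJ.
If word 7 were NOUN, no tagging could satisfy rule 3; so word 7 is DET.
If word 2 were DET, no tagging could satisfy rule 2; so word 2 is CONJ.
If word 1 were DET, no tagging could satisfy rule 4; so word 1 is CONJ.
The only consistent sequence is: CONJ CONJ NOUN CONJ CONJ NOUN DET DET.
Verifying each rule — rule 1 ✓; rule 2 ✓; rule 3 ✓; rule 4 ✓; rule 5 ✓.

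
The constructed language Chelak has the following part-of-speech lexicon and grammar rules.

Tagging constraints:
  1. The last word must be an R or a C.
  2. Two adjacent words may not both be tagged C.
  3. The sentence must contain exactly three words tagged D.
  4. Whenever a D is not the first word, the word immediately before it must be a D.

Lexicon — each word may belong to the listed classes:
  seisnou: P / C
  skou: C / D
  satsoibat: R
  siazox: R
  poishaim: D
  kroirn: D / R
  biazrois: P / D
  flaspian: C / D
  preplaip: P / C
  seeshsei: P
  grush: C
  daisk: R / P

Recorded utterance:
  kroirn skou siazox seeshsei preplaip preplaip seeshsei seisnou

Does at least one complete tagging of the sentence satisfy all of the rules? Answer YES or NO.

Candidates per position — 1:kroirn {D,R}; 2:skou {C,D}; 3:siazox {R}; 4:seeshsei {P}; 5:preplaip {P,C}; 6:preplaip {P,C}; 7:seeshsei {P}; 8:seisnou {P,C}.
Rule 3 cannot be satisfied by any choice of tags from the lexicon.
So there is no consistent tagging.

NO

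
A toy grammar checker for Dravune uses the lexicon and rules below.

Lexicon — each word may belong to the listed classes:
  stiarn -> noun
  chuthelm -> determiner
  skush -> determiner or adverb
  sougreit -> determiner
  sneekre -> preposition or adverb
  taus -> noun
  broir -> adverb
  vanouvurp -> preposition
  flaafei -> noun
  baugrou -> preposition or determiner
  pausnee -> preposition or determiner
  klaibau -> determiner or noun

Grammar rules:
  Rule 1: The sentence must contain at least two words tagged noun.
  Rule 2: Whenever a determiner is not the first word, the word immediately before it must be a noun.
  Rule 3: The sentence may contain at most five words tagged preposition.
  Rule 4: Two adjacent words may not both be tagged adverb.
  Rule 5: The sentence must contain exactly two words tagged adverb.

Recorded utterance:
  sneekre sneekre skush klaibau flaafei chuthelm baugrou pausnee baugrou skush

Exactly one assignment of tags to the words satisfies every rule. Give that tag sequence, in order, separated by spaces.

preposition preposition adverb noun noun determiner preposition preposition preposition adverb

Candidates per position — 1:sneekre {preposition,adverb}; 2:sneekre {preposition,adverb}; 3:skush {determiner,adverb}; 4:klaibau {determiner,noun}; 5:flaafei {noun}; 6:chuthelm {determiner}; 7:baugrou {preposition,determiner}; 8:pausnee {preposition,determiner}; 9:baugrou {preposition,determiner}; 10:skush {determiner,adverb}.
Word 3 cannot be determiner — rule 2 would then fail for every completion. It is adverb.
Word 4 cannot be determiner — rule 1 would then fail for every completion. It is noun.
Word 7 cannot be determiner — rule 2 would then fail for every completion. It is preposition.
Word 8 cannot be determiner — rule 2 would then fail for every completion. It is preposition.
Word 9 cannot be determiner — rule 2 would then fail for every completion. It is preposition.
Word 10 cannot be determiner — rule 2 would then fail for every completion. It is adverb.
Word 1 cannot be adverb — rule 5 would then fail for every completion. It is preposition.
Word 2 cannot be adverb — rule 4 would then fail for every completion. It is preposition.
The only consistent sequence is: preposition preposition adverb noun noun determiner preposition preposition preposition adverb.
Verifying each rule — rule 1 ✓; rule 2 ✓; rule 3 ✓; rule 4 ✓; rule 5 ✓.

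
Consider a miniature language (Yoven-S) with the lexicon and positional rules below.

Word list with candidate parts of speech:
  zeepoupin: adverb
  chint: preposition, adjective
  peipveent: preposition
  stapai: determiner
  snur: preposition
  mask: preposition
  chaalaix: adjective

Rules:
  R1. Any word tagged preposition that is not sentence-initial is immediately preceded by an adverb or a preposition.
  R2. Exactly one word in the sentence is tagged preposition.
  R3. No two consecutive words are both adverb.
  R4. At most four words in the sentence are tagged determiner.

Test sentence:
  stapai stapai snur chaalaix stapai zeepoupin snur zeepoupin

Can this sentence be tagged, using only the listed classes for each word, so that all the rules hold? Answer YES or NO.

Candidates per position — 1:stapai {determiner}; 2:stapai {determiner}; 3:snur {preposition}; 4:chaalaix {adjective}; 5:stapai {determiner}; 6:zeepoupin {adverb}; 7:snur {preposition}; 8:zeepoupin {adverb}.
Rule 1 cannot be satisfied by any choice of tags from the lexicon.
So there is no consistent tagging.

NO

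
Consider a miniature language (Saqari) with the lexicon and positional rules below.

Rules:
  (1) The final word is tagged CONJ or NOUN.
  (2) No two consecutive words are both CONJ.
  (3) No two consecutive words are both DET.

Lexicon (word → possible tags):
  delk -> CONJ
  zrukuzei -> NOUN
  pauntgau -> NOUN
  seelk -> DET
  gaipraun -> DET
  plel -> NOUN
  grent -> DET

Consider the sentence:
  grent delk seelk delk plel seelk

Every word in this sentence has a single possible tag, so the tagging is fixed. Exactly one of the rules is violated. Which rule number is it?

1

Fixed tagging: DET CONJ DET CONJ NOUN DET.
Applying the rules: R1 fails, R2 ok, R3 ok.
Only rule 1 fails.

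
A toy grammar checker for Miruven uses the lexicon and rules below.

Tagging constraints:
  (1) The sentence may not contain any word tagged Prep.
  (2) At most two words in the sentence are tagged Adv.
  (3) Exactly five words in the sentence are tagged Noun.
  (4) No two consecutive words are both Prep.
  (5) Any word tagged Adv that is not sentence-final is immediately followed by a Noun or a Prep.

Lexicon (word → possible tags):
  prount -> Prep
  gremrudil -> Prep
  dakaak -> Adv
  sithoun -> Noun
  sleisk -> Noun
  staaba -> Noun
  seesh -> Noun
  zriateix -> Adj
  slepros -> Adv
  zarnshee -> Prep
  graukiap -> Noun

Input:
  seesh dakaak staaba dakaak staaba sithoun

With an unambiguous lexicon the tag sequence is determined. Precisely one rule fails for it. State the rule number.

3

Fixed tagging: Noun Adv Noun Adv Noun Noun.
Checking each rule: R1 pass, R2 pass, R3 fail, R4 pass, R5 pass.
Only rule 3 fails.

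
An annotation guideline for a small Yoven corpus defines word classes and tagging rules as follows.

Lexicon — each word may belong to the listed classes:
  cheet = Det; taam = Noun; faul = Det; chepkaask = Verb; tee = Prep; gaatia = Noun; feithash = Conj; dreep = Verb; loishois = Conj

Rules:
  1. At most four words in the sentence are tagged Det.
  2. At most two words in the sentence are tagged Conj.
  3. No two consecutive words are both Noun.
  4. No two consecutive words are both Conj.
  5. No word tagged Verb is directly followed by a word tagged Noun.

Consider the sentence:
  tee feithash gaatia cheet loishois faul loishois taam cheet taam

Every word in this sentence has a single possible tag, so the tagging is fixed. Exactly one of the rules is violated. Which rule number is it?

Fixed tagging: Prep Conj Noun Det Conj Det Conj Noun Det Noun.
Applying the rules: R1 pass, R2 fail, R3 pass, R4 pass, R5 pass.
Only rule 2 fails.

2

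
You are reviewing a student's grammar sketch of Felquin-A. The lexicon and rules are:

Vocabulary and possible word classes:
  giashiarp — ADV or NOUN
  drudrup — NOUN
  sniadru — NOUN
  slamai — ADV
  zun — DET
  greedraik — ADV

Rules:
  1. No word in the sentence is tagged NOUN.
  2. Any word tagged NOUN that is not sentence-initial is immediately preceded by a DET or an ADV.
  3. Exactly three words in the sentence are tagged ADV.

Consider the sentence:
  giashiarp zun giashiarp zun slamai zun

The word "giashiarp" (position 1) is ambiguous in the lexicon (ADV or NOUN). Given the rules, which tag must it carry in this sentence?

ADV

Candidates per position — 1:giashiarp {ADV,NOUN}; 2:zun {DET}; 3:giashiarp {ADV,NOUN}; 4:zun {DET}; 5:slamai {ADV}; 6:zun {DET}.
If word 1 were NOUN, no tagging could satisfy rule 1; so word 1 is ADV.
If word 3 were NOUN, no tagging could satisfy rule 1; so word 3 is ADV.
The unique satisfying tagging is: ADV DET ADV DET ADV DET.
Verifying each rule — rule 1 satisfied; rule 2 satisfied; rule 3 satisfied.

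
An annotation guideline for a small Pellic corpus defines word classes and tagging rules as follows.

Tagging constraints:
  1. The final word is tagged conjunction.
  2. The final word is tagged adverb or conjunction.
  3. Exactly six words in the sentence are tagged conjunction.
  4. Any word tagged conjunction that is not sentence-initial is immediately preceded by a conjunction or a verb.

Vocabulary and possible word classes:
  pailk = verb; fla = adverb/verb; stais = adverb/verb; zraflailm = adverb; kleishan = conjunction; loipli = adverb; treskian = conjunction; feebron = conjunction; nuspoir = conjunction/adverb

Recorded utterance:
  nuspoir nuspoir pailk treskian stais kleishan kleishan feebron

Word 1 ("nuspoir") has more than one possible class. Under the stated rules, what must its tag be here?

conjunction

Candidates per position — 1:nuspoir {conjunction,adverb}; 2:nuspoir {conjunction,adverb}; 3:pailk {verb}; 4:treskian {conjunction}; 5:stais {adverb,verb}; 6:kleishan {conjunction}; 7:kleishan {conjunction}; 8:feebron {conjunction}.
Word 1 cannot be adverb — rule 3 would then fail for every completion. It is conjunction.
Word 2 cannot be adverb — rule 3 would then fail for every completion. It is conjunction.
Word 5 cannot be adverb — rule 4 would then fail for every completion. It is verb.
That leaves exactly one tagging: conjunction conjunction verb conjunction verb conjunction conjunction conjunction.
Verifying each rule — rule 1 ✓; rule 2 ✓; rule 3 ✓; rule 4 ✓.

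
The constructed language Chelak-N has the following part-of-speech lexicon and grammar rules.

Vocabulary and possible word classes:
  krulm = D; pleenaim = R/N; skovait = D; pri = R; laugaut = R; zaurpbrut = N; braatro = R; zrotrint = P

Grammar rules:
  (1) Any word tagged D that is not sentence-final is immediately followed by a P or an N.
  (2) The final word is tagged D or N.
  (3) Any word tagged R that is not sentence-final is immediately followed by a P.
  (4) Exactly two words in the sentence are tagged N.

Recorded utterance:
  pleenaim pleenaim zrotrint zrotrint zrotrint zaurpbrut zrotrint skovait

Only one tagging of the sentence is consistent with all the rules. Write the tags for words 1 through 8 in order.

Candidates per position — 1:pleenaim {R,N}; 2:pleenaim {R,N}; 3:zrotrint {P}; 4:zrotrint {P}; 5:zrotrint {P}; 6:zaurpbrut {N}; 7:zrotrint {P}; 8:skovait {D}.
Word 1 cannot be R — rule 3 would then fail for every completion. It is N.
Word 2 cannot be N — rule 4 would then fail for every completion. It is R.
So the tagging must be: N R P P P N P D.
Checking: rule 1 ✓; rule 2 ✓; rule 3 ✓; rule 4 ✓.

N R P P P N P D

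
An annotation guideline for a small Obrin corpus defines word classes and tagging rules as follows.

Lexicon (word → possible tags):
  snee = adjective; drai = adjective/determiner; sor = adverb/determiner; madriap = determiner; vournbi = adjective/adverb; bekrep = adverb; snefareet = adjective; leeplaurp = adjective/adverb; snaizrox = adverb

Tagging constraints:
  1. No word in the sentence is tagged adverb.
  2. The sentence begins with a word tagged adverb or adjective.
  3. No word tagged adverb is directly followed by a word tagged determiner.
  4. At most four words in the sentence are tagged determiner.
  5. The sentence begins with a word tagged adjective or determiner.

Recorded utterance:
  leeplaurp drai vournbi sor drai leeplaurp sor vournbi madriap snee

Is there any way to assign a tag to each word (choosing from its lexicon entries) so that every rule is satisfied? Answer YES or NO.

YES

Candidates per position — 1:leeplaurp {adjective,adverb}; 2:drai {adjective,determiner}; 3:vournbi {adjective,adverb}; 4:sor {adverb,determiner}; 5:drai {adjective,determiner}; 6:leeplaurp {adjective,adverb}; 7:sor {adverb,determiner}; 8:vournbi {adjective,adverb}; 9:madriap {determiner}; 10:snee {adjective}.
One satisfying assignment: adjective adjective adjective determiner determiner adjective determiner adjective determiner adjective.
Verifying each rule — rule 1 ok; rule 2 ok; rule 3 ok; rule 4 ok; rule 5 ok.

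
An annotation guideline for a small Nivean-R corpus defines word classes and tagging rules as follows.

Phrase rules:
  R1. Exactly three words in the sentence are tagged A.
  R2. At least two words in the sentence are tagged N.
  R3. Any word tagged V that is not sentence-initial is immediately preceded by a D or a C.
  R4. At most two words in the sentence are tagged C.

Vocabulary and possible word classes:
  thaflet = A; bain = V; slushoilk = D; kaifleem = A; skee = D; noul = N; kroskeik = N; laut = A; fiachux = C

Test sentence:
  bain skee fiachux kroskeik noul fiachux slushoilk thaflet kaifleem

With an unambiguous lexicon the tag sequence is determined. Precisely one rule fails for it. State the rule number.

Fixed tagging: V D C N N C D A A.
Applying the rules: R1 fail, R2 pass, R3 pass, R4 pass.
Only rule 1 fails.

1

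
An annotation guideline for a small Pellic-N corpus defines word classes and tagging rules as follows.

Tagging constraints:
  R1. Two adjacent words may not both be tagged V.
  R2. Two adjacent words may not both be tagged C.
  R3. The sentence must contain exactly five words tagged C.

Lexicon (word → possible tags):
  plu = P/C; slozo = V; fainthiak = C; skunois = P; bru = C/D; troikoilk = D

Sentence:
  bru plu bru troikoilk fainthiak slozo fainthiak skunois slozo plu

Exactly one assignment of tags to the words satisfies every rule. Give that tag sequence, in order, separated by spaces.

Candidates per position — 1:bru {C,D}; 2:plu {P,C}; 3:bru {C,D}; 4:troikoilk {D}; 5:fainthiak {C}; 6:slozo {V}; 7:fainthiak {C}; 8:skunois {P}; 9:slozo {V}; 10:plu {P,C}.
The remaining ambiguous positions (1, 2, 3, 10) are resolved jointly — only one combination satisfies every rule.
The unique satisfying tagging is: C P C D C V C P V C.
Rule-by-rule: rule 1 holds; rule 2 holds; rule 3 holds.

C P C D C V C P V C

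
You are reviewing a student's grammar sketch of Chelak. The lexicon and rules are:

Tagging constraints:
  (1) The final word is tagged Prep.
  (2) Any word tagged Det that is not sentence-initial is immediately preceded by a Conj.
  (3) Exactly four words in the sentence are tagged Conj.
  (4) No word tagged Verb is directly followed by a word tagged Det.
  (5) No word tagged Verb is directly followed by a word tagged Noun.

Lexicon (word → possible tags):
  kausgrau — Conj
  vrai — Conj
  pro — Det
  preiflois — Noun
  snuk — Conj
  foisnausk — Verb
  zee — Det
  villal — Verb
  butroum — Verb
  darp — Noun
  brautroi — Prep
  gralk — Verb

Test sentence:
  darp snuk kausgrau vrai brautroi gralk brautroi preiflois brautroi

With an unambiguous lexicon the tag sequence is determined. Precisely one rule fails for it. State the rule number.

3

Fixed tagging: Noun Conj Conj Conj Prep Verb Prep Noun Prep.
Applying the rules: R1 holds, R2 holds, R3 violated, R4 holds, R5 holds.
Only rule 3 fails.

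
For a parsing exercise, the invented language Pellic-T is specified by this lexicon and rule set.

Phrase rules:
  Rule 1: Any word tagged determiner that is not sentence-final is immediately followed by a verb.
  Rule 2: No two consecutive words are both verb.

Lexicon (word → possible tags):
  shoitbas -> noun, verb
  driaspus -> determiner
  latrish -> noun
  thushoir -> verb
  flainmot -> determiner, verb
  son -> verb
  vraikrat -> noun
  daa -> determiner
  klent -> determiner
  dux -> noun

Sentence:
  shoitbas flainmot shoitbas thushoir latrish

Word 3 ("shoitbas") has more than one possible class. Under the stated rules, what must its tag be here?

noun

Candidates per position — 1:shoitbas {noun,verb}; 2:flainmot {determiner,verb}; 3:shoitbas {noun,verb}; 4:thushoir {verb}; 5:latrish {noun}.
Position 3: tagging it verb would leave rule 2 unsatisfiable, so it must be noun.
Position 2: tagging it determiner would leave rule 1 unsatisfiable, so it must be verb.
Position 1: tagging it verb would leave rule 2 unsatisfiable, so it must be noun.
The unique satisfying tagging is: noun verb noun verb noun.
Checking: rule 1 holds; rule 2 holds.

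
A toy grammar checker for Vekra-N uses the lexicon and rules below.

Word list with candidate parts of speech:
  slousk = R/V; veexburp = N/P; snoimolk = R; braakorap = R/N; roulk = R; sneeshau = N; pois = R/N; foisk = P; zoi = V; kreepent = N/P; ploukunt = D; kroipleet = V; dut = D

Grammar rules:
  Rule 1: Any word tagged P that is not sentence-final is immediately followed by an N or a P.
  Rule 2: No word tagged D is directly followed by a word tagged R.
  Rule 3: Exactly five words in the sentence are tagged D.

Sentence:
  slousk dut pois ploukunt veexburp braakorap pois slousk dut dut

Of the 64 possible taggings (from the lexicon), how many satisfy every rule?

Candidates per position — 1:slousk {R,V}; 2:dut {D}; 3:pois {R,N}; 4:ploukunt {D}; 5:veexburp {N,P}; 6:braakorap {R,N}; 7:pois {R,N}; 8:slousk {R,V}; 9:dut {D}; 10:dut {D}.
There are 64 candidate sequences in total.
Rule 3 cannot be satisfied by any choice of tags from the lexicon.
So there is no consistent tagging.
Count = 0.

0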